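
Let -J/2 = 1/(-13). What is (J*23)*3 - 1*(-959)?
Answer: 12605/13 ≈ 969.62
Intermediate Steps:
J = 2/13 (J = -2/(-13) = -2*(-1/13) = 2/13 ≈ 0.15385)
(J*23)*3 - 1*(-959) = ((2/13)*23)*3 - 1*(-959) = (46/13)*3 + 959 = 138/13 + 959 = 12605/13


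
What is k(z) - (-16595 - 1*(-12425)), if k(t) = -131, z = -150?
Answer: 4039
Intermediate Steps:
k(z) - (-16595 - 1*(-12425)) = -131 - (-16595 - 1*(-12425)) = -131 - (-16595 + 12425) = -131 - 1*(-4170) = -131 + 4170 = 4039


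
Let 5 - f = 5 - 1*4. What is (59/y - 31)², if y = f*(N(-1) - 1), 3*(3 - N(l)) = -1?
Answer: 477481/784 ≈ 609.03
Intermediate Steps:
f = 4 (f = 5 - (5 - 1*4) = 5 - (5 - 4) = 5 - 1*1 = 5 - 1 = 4)
N(l) = 10/3 (N(l) = 3 - ⅓*(-1) = 3 + ⅓ = 10/3)
y = 28/3 (y = 4*(10/3 - 1) = 4*(7/3) = 28/3 ≈ 9.3333)
(59/y - 31)² = (59/(28/3) - 31)² = (59*(3/28) - 31)² = (177/28 - 31)² = (-691/28)² = 477481/784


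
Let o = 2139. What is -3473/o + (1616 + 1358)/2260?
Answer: -32339/105090 ≈ -0.30773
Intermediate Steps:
-3473/o + (1616 + 1358)/2260 = -3473/2139 + (1616 + 1358)/2260 = -3473*1/2139 + 2974*(1/2260) = -151/93 + 1487/1130 = -32339/105090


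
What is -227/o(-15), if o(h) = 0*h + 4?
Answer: -227/4 ≈ -56.750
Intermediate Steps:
o(h) = 4 (o(h) = 0 + 4 = 4)
-227/o(-15) = -227/4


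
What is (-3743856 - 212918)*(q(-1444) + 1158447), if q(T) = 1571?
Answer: -4589929061932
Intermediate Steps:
(-3743856 - 212918)*(q(-1444) + 1158447) = (-3743856 - 212918)*(1571 + 1158447) = -3956774*1160018 = -4589929061932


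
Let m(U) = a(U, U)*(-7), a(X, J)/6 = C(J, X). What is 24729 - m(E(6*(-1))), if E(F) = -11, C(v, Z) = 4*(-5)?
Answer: 23889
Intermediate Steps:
C(v, Z) = -20
a(X, J) = -120 (a(X, J) = 6*(-20) = -120)
m(U) = 840 (m(U) = -120*(-7) = 840)
24729 - m(E(6*(-1))) = 24729 - 1*840 = 24729 - 840 = 23889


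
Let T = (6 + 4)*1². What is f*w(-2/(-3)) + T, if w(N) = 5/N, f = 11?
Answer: 185/2 ≈ 92.500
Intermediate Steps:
T = 10 (T = 10*1 = 10)
f*w(-2/(-3)) + T = 11*(5/((-2/(-3)))) + 10 = 11*(5/((-2*(-⅓)))) + 10 = 11*(5/(⅔)) + 10 = 11*(5*(3/2)) + 10 = 11*(15/2) + 10 = 165/2 + 10 = 185/2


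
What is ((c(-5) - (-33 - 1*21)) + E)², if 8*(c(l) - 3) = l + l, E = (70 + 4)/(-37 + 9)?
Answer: 2211169/784 ≈ 2820.4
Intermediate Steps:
E = -37/14 (E = 74/(-28) = 74*(-1/28) = -37/14 ≈ -2.6429)
c(l) = 3 + l/4 (c(l) = 3 + (l + l)/8 = 3 + (2*l)/8 = 3 + l/4)
((c(-5) - (-33 - 1*21)) + E)² = (((3 + (¼)*(-5)) - (-33 - 1*21)) - 37/14)² = (((3 - 5/4) - (-33 - 21)) - 37/14)² = ((7/4 - 1*(-54)) - 37/14)² = ((7/4 + 54) - 37/14)² = (223/4 - 37/14)² = (1487/28)² = 2211169/784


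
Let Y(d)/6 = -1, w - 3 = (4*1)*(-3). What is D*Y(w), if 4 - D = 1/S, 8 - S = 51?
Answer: -1038/43 ≈ -24.140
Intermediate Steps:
S = -43 (S = 8 - 1*51 = 8 - 51 = -43)
w = -9 (w = 3 + (4*1)*(-3) = 3 + 4*(-3) = 3 - 12 = -9)
D = 173/43 (D = 4 - 1/(-43) = 4 - 1*(-1/43) = 4 + 1/43 = 173/43 ≈ 4.0233)
Y(d) = -6 (Y(d) = 6*(-1) = -6)
D*Y(w) = (173/43)*(-6) = -1038/43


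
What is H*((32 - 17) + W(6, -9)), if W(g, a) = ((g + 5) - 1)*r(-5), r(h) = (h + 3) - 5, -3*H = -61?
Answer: -3355/3 ≈ -1118.3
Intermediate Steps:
H = 61/3 (H = -⅓*(-61) = 61/3 ≈ 20.333)
r(h) = -2 + h (r(h) = (3 + h) - 5 = -2 + h)
W(g, a) = -28 - 7*g (W(g, a) = ((g + 5) - 1)*(-2 - 5) = ((5 + g) - 1)*(-7) = (4 + g)*(-7) = -28 - 7*g)
H*((32 - 17) + W(6, -9)) = 61*((32 - 17) + (-28 - 7*6))/3 = 61*(15 + (-28 - 42))/3 = 61*(15 - 70)/3 = (61/3)*(-55) = -3355/3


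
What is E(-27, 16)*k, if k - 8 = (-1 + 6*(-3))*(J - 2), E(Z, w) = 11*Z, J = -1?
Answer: -19305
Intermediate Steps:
k = 65 (k = 8 + (-1 + 6*(-3))*(-1 - 2) = 8 + (-1 - 18)*(-3) = 8 - 19*(-3) = 8 + 57 = 65)
E(-27, 16)*k = (11*(-27))*65 = -297*65 = -19305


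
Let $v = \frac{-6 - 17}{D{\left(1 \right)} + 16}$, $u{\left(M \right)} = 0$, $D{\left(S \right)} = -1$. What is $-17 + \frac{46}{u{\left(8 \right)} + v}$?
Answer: $-47$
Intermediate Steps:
$v = - \frac{23}{15}$ ($v = \frac{-6 - 17}{-1 + 16} = - \frac{23}{15} \approx -1.5333$)
$-17 + \frac{46}{u{\left(8 \right)} + v} = -17 + \frac{46}{0 - \frac{23}{15}} = -17 + \frac{46}{- \frac{23}{15}} = -17 + 46 \left(- \frac{15}{23}\right) = -17 - 30 = -47$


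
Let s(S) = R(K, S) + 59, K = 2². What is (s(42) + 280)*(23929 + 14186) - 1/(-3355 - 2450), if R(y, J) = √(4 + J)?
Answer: 75006317926/5805 + 38115*√46 ≈ 1.3179e+7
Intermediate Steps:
K = 4
s(S) = 59 + √(4 + S) (s(S) = √(4 + S) + 59 = 59 + √(4 + S))
(s(42) + 280)*(23929 + 14186) - 1/(-3355 - 2450) = ((59 + √(4 + 42)) + 280)*(23929 + 14186) - 1/(-3355 - 2450) = ((59 + √46) + 280)*38115 - 1/(-5805) = (339 + √46)*38115 - 1*(-1/5805) = (12920985 + 38115*√46) + 1/5805 = 75006317926/5805 + 38115*√46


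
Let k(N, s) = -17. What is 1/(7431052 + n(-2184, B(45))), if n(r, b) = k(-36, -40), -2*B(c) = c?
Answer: 1/7431035 ≈ 1.3457e-7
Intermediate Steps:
B(c) = -c/2
n(r, b) = -17
1/(7431052 + n(-2184, B(45))) = 1/(7431052 - 17) = 1/7431035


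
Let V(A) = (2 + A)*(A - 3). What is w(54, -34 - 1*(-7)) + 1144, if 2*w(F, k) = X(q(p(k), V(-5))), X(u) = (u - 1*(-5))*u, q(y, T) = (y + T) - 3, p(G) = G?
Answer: 1147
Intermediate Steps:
V(A) = (-3 + A)*(2 + A) (V(A) = (2 + A)*(-3 + A) = (-3 + A)*(2 + A))
q(y, T) = -3 + T + y (q(y, T) = (T + y) - 3 = -3 + T + y)
X(u) = u*(5 + u) (X(u) = (u + 5)*u = (5 + u)*u = u*(5 + u))
w(F, k) = (21 + k)*(26 + k)/2 (w(F, k) = ((-3 + (-6 + (-5)**2 - 1*(-5)) + k)*(5 + (-3 + (-6 + (-5)**2 - 1*(-5)) + k)))/2 = ((-3 + (-6 + 25 + 5) + k)*(5 + (-3 + (-6 + 25 + 5) + k)))/2 = ((-3 + 24 + k)*(5 + (-3 + 24 + k)))/2 = ((21 + k)*(5 + (21 + k)))/2 = ((21 + k)*(26 + k))/2 = (21 + k)*(26 + k)/2)
w(54, -34 - 1*(-7)) + 1144 = (21 + (-34 - 1*(-7)))*(26 + (-34 - 1*(-7)))/2 + 1144 = (21 + (-34 + 7))*(26 + (-34 + 7))/2 + 1144 = (21 - 27)*(26 - 27)/2 + 1144 = (1/2)*(-6)*(-1) + 1144 = 3 + 1144 = 1147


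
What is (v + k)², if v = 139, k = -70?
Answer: 4761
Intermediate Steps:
(v + k)² = (139 - 70)² = 69² = 4761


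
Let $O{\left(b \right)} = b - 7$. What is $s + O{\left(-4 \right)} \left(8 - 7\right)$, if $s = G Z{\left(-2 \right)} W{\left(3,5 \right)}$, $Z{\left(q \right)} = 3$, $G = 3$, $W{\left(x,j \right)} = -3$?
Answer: $-38$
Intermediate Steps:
$O{\left(b \right)} = -7 + b$
$s = -27$ ($s = 3 \cdot 3 \left(-3\right) = 9 \left(-3\right) = -27$)
$s + O{\left(-4 \right)} \left(8 - 7\right) = -27 + \left(-7 - 4\right) \left(8 - 7\right) = -27 - 11 = -38$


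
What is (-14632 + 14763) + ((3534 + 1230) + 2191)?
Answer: 7086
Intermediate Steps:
(-14632 + 14763) + ((3534 + 1230) + 2191) = 131 + (4764 + 2191) = 131 + 6955 = 7086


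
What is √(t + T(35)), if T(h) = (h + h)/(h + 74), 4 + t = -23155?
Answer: I*√275144449/109 ≈ 152.18*I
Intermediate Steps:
t = -23159 (t = -4 - 23155 = -23159)
T(h) = 2*h/(74 + h) (T(h) = (2*h)/(74 + h) = 2*h/(74 + h))
√(t + T(35)) = √(-23159 + 2*35/(74 + 35)) = √(-23159 + 2*35/109) = √(-23159 + 2*35*(1/109)) = √(-23159 + 70/109) = √(-2524261/109) = I*√275144449/109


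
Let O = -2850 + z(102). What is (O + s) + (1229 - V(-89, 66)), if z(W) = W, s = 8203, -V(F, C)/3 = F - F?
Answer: 6684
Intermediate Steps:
V(F, C) = 0 (V(F, C) = -3*(F - F) = -3*0 = 0)
O = -2748 (O = -2850 + 102 = -2748)
(O + s) + (1229 - V(-89, 66)) = (-2748 + 8203) + (1229 - 1*0) = 5455 + (1229 + 0) = 5455 + 1229 = 6684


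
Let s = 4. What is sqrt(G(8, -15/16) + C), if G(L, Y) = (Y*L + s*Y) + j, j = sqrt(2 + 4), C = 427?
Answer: sqrt(1663 + 4*sqrt(6))/2 ≈ 20.450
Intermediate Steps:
j = sqrt(6) ≈ 2.4495
G(L, Y) = sqrt(6) + 4*Y + L*Y (G(L, Y) = (Y*L + 4*Y) + sqrt(6) = (L*Y + 4*Y) + sqrt(6) = (4*Y + L*Y) + sqrt(6) = sqrt(6) + 4*Y + L*Y)
sqrt(G(8, -15/16) + C) = sqrt((sqrt(6) + 4*(-15/16) + 8*(-15/16)) + 427) = sqrt((sqrt(6) - 15/4 - 15/2) + 427) = sqrt((-45/4 + sqrt(6)) + 427) = sqrt(1663/4 + sqrt(6))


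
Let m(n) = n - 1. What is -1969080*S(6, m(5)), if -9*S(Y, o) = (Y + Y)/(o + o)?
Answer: 328180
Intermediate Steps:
m(n) = -1 + n
S(Y, o) = -Y/(9*o) (S(Y, o) = -(Y + Y)/(9*(o + o)) = -2*Y/(9*(2*o)) = -2*Y*1/(2*o)/9 = -Y/(9*o))
-1969080*S(6, m(5)) = -(-656360)*6/(3*(-1 + 5)) = -(-656360)*6/(3*4) = -1969080*(-⅙) = 328180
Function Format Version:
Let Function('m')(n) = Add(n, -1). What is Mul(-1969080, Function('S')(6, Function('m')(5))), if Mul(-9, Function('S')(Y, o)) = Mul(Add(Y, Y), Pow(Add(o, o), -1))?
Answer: 328180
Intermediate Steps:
Function('m')(n) = Add(-1, n)
Function('S')(Y, o) = Mul(Rational(-1, 9), Y, Pow(o, -1)) (Function('S')(Y, o) = Mul(Rational(-1, 9), Mul(Add(Y, Y), Pow(Add(o, o), -1))) = Mul(Rational(-1, 9), Mul(Mul(2, Y), Pow(Mul(2, o), -1))) = Mul(Rational(-1, 9), Mul(Mul(2, Y), Mul(Rational(1, 2), Pow(o, -1)))) = Mul(Rational(-1, 9), Mul(Y, Pow(o, -1))) = Mul(Rational(-1, 9), Y, Pow(o, -1)))
Mul(-1969080, Function('S')(6, Function('m')(5))) = Mul(-1969080, Mul(Rational(-1, 9), 6, Pow(Add(-1, 5), -1))) = Mul(-1969080, Mul(Rational(-1, 9), 6, Pow(4, -1))) = Mul(-1969080, Mul(Rational(-1, 9), 6, Rational(1, 4))) = Mul(-1969080, Rational(-1, 6)) = 328180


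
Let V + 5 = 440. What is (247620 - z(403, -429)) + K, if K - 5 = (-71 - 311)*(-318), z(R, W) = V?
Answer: 368666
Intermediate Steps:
V = 435 (V = -5 + 440 = 435)
z(R, W) = 435
K = 121481 (K = 5 + (-71 - 311)*(-318) = 5 - 382*(-318) = 5 + 121476 = 121481)
(247620 - z(403, -429)) + K = (247620 - 1*435) + 121481 = (247620 - 435) + 121481 = 247185 + 121481 = 368666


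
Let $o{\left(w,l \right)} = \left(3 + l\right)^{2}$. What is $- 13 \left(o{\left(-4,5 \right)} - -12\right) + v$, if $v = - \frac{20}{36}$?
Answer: $- \frac{8897}{9} \approx -988.56$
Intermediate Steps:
$v = - \frac{5}{9}$ ($v = \left(-20\right) \frac{1}{36} = - \frac{5}{9} \approx -0.55556$)
$- 13 \left(o{\left(-4,5 \right)} - -12\right) + v = - 13 \left(\left(3 + 5\right)^{2} - -12\right) - \frac{5}{9} = - 13 \left(8^{2} + 12\right) - \frac{5}{9} = - 13 \left(64 + 12\right) - \frac{5}{9} = \left(-13\right) 76 - \frac{5}{9} = -988 - \frac{5}{9} = - \frac{8897}{9}$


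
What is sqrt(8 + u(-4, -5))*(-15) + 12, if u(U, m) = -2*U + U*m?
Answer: -78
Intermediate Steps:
sqrt(8 + u(-4, -5))*(-15) + 12 = sqrt(8 - 4*(-2 - 5))*(-15) + 12 = sqrt(8 - 4*(-7))*(-15) + 12 = sqrt(8 + 28)*(-15) + 12 = sqrt(36)*(-15) + 12 = 6*(-15) + 12 = -90 + 12 = -78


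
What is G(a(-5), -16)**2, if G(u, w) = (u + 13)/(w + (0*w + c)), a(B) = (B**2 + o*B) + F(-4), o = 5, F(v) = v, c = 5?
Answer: 81/121 ≈ 0.66942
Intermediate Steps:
a(B) = -4 + B**2 + 5*B (a(B) = (B**2 + 5*B) - 4 = -4 + B**2 + 5*B)
G(u, w) = (13 + u)/(5 + w) (G(u, w) = (u + 13)/(w + (0*w + 5)) = (13 + u)/(w + (0 + 5)) = (13 + u)/(w + 5) = (13 + u)/(5 + w))
G(a(-5), -16)**2 = ((13 + (-4 + (-5)**2 + 5*(-5)))/(5 - 16))**2 = ((13 + (-4 + 25 - 25))/(-11))**2 = (-(13 - 4)/11)**2 = (-1/11*9)**2 = (-9/11)**2 = 81/121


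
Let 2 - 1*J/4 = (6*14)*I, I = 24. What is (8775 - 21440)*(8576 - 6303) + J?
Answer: -28795601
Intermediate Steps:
J = -8056 (J = 8 - 4*6*14*24 = 8 - 336*24 = 8 - 4*2016 = 8 - 8064 = -8056)
(8775 - 21440)*(8576 - 6303) + J = (8775 - 21440)*(8576 - 6303) - 8056 = -12665*2273 - 8056 = -28787545 - 8056 = -28795601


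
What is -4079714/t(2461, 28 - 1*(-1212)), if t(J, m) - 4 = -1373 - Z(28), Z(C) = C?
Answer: 4079714/1397 ≈ 2920.3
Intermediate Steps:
t(J, m) = -1397 (t(J, m) = 4 + (-1373 - 1*28) = 4 + (-1373 - 28) = 4 - 1401 = -1397)
-4079714/t(2461, 28 - 1*(-1212)) = -4079714/(-1397) = -4079714*(-1/1397) = 4079714/1397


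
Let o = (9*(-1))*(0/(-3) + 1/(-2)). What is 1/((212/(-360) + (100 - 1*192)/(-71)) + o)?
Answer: 3195/16636 ≈ 0.19205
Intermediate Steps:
o = 9/2 (o = -9*(0*(-1/3) + 1*(-1/2)) = -9*(0 - 1/2) = -9*(-1/2) = 9/2 ≈ 4.5000)
1/((212/(-360) + (100 - 1*192)/(-71)) + o) = 1/((212/(-360) + (100 - 1*192)/(-71)) + 9/2) = 1/((212*(-1/360) + (100 - 192)*(-1/71)) + 9/2) = 1/((-53/90 - 92*(-1/71)) + 9/2) = 1/((-53/90 + 92/71) + 9/2) = 1/(4517/6390 + 9/2) = 1/(16636/3195) = 3195/16636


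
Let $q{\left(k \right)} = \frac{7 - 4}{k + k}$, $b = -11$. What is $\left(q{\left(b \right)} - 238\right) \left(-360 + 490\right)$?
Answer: $- \frac{340535}{11} \approx -30958.0$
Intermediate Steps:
$q{\left(k \right)} = \frac{3}{2 k}$
$\left(q{\left(b \right)} - 238\right) \left(-360 + 490\right) = \left(\frac{3}{2 \left(-11\right)} - 238\right) \left(-360 + 490\right) = \left(\frac{3}{2} \left(- \frac{1}{11}\right) - 238\right) 130 = \left(- \frac{3}{22} - 238\right) 130 = \left(- \frac{5239}{22}\right) 130 = - \frac{340535}{11}$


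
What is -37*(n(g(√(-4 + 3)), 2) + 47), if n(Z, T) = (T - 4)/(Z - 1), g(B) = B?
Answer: -1776 - 37*I ≈ -1776.0 - 37.0*I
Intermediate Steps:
n(Z, T) = (-4 + T)/(-1 + Z)
-37*(n(g(√(-4 + 3)), 2) + 47) = -37*((-4 + 2)/(-1 + √(-4 + 3)) + 47) = -37*(-2/(-1 + √(-1)) + 47) = -37*(-2/(-1 + I) + 47) = -37*(((-1 - I)/2)*(-2) + 47) = -37*(-(-1 - I) + 47) = -37*(47 - (-1 - I)) = -1739 + 37*(-1 - I)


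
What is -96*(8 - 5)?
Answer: -288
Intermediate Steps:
-96*(8 - 5) = -96*3 = -288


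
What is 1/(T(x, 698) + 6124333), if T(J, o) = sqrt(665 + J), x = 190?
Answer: 6124333/37507454694034 - 3*sqrt(95)/37507454694034 ≈ 1.6328e-7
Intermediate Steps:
1/(T(x, 698) + 6124333) = 1/(sqrt(665 + 190) + 6124333) = 1/(sqrt(855) + 6124333) = 1/(3*sqrt(95) + 6124333) = 1/(6124333 + 3*sqrt(95))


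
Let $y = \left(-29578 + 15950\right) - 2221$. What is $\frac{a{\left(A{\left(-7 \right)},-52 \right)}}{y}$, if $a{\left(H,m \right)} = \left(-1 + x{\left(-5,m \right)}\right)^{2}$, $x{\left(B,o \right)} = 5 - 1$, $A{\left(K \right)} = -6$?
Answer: $- \frac{1}{1761} \approx -0.00056786$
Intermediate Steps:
$x{\left(B,o \right)} = 4$
$a{\left(H,m \right)} = 9$ ($a{\left(H,m \right)} = \left(-1 + 4\right)^{2} = 3^{2} = 9$)
$y = -15849$ ($y = -13628 - 2221 = -15849$)
$\frac{a{\left(A{\left(-7 \right)},-52 \right)}}{y} = \frac{9}{-15849} = 9 \left(- \frac{1}{15849}\right) = - \frac{1}{1761}$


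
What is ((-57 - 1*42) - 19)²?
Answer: 13924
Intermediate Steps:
((-57 - 1*42) - 19)² = ((-57 - 42) - 19)² = (-99 - 19)² = (-118)² = 13924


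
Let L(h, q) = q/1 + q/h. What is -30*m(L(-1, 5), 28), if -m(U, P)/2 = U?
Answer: 0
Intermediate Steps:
L(h, q) = q + q/h (L(h, q) = q*1 + q/h = q + q/h)
m(U, P) = -2*U
-30*m(L(-1, 5), 28) = -(-60)*(5 + 5/(-1)) = -(-60)*(5 + 5*(-1)) = -(-60)*(5 - 5) = -(-60)*0 = -30*0 = 0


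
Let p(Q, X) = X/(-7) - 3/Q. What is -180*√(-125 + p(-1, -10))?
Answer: -360*I*√1477/7 ≈ -1976.5*I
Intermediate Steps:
p(Q, X) = -3/Q - X/7 (p(Q, X) = X*(-⅐) - 3/Q = -X/7 - 3/Q = -3/Q - X/7)
-180*√(-125 + p(-1, -10)) = -180*√(-125 + (-3/(-1) - ⅐*(-10))) = -180*√(-125 + (-3*(-1) + 10/7)) = -180*√(-125 + (3 + 10/7)) = -180*√(-125 + 31/7) = -360*I*√1477/7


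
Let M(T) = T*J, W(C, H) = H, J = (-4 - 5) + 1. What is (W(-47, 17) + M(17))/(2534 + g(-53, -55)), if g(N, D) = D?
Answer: -119/2479 ≈ -0.048003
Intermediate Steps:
J = -8 (J = -9 + 1 = -8)
M(T) = -8*T (M(T) = T*(-8) = -8*T)
(W(-47, 17) + M(17))/(2534 + g(-53, -55)) = (17 - 8*17)/(2534 - 55) = (17 - 136)/2479 = -119*1/2479 = -119/2479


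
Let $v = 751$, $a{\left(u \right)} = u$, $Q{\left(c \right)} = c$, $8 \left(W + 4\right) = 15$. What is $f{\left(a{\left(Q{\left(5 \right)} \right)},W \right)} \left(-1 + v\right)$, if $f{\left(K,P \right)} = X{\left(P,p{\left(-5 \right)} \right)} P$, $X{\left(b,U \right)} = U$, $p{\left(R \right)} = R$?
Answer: $\frac{31875}{4} \approx 7968.8$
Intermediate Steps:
$W = - \frac{17}{8}$ ($W = -4 + \frac{1}{8} \cdot 15 = -4 + \frac{15}{8} = - \frac{17}{8} \approx -2.125$)
$f{\left(K,P \right)} = - 5 P$
$f{\left(a{\left(Q{\left(5 \right)} \right)},W \right)} \left(-1 + v\right) = \left(-5\right) \left(- \frac{17}{8}\right) \left(-1 + 751\right) = \frac{85}{8} \cdot 750 = \frac{31875}{4}$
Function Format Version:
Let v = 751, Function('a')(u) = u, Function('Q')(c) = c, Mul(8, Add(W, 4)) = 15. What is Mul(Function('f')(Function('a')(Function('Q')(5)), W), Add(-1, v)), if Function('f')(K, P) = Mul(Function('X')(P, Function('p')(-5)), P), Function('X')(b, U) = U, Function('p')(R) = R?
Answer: Rational(31875, 4) ≈ 7968.8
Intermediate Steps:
W = Rational(-17, 8) (W = Add(-4, Mul(Rational(1, 8), 15)) = Add(-4, Rational(15, 8)) = Rational(-17, 8) ≈ -2.1250)
Function('f')(K, P) = Mul(-5, P)
Mul(Function('f')(Function('a')(Function('Q')(5)), W), Add(-1, v)) = Mul(Mul(-5, Rational(-17, 8)), Add(-1, 751)) = Mul(Rational(85, 8), 750) = Rational(31875, 4)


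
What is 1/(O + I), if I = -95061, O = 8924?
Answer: -1/86137 ≈ -1.1609e-5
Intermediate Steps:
1/(O + I) = 1/(8924 - 95061) = 1/(-86137) = -1/86137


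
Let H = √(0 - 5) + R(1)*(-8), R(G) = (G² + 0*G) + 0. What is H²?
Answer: (-8 + I*√5)² ≈ 59.0 - 35.777*I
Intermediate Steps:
R(G) = G² (R(G) = (G² + 0) + 0 = G² + 0 = G²)
H = -8 + I*√5 (H = √(0 - 5) + 1²*(-8) = √(-5) + 1*(-8) = I*√5 - 8 = -8 + I*√5 ≈ -8.0 + 2.2361*I)
H² = (-8 + I*√5)²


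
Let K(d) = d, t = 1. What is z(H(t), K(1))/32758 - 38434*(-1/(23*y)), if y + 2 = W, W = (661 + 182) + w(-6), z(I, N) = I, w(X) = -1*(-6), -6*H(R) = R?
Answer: 62430631/31644228 ≈ 1.9729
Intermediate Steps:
H(R) = -R/6
w(X) = 6
W = 849 (W = (661 + 182) + 6 = 843 + 6 = 849)
y = 847 (y = -2 + 849 = 847)
z(H(t), K(1))/32758 - 38434*(-1/(23*y)) = -1/6*1/32758 - 38434/(847*(-23)) = -1/6*1/32758 - 38434/(-19481) = -1/196548 - 38434*(-1/19481) = -1/196548 + 3494/1771 = 62430631/31644228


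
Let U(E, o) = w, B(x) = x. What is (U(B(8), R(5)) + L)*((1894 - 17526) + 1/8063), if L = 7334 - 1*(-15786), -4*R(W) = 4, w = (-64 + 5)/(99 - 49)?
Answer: -39753273051/110 ≈ -3.6139e+8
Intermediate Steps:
w = -59/50 ≈ -1.1800
R(W) = -1 (R(W) = -¼*4 = -1)
U(E, o) = -59/50
L = 23120 (L = 7334 + 15786 = 23120)
(U(B(8), R(5)) + L)*((1894 - 17526) + 1/8063) = (-59/50 + 23120)*((1894 - 17526) + 1/8063) = 1155941*(-15632 + 1/8063)/50 = (1155941/50)*(-126040815/8063) = -39753273051/110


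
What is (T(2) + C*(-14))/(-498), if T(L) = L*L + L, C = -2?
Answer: -17/249 ≈ -0.068273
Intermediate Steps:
T(L) = L + L**2 (T(L) = L**2 + L = L + L**2)
(T(2) + C*(-14))/(-498) = (2*(1 + 2) - 2*(-14))/(-498) = (2*3 + 28)*(-1/498) = (6 + 28)*(-1/498) = 34*(-1/498) = -17/249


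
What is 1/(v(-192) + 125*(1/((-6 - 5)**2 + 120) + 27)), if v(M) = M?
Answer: 241/767228 ≈ 0.00031412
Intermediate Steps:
1/(v(-192) + 125*(1/((-6 - 5)**2 + 120) + 27)) = 1/(-192 + 125*(1/((-6 - 5)**2 + 120) + 27)) = 1/(-192 + 125*(1/((-11)**2 + 120) + 27)) = 1/(-192 + 125*(1/(121 + 120) + 27)) = 1/(-192 + 125*(1/241 + 27)) = 1/(-192 + 125*(6508/241)) = 1/(-192 + 813500/241) = 1/(767228/241) = 241/767228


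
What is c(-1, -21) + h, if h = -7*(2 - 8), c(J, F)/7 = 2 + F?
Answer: -91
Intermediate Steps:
c(J, F) = 14 + 7*F (c(J, F) = 7*(2 + F) = 14 + 7*F)
h = 42 (h = -7*(-6) = 42)
c(-1, -21) + h = (14 + 7*(-21)) + 42 = (14 - 147) + 42 = -133 + 42 = -91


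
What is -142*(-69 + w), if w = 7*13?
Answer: -3124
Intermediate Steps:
w = 91
-142*(-69 + w) = -142*(-69 + 91) = -142*22 = -3124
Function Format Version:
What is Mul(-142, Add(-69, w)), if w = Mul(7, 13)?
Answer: -3124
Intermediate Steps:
w = 91
Mul(-142, Add(-69, w)) = Mul(-142, Add(-69, 91)) = Mul(-142, 22) = -3124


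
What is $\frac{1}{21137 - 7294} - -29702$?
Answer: $\frac{411164787}{13843} \approx 29702.0$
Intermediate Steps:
$\frac{1}{21137 - 7294} - -29702 = \frac{1}{13843} + 29702 = \frac{411164787}{13843}$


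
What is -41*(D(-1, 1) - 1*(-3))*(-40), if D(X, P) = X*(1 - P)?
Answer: 4920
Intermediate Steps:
-41*(D(-1, 1) - 1*(-3))*(-40) = -41*(-(1 - 1*1) - 1*(-3))*(-40) = -41*(-(1 - 1) + 3)*(-40) = -41*(-1*0 + 3)*(-40) = -41*(0 + 3)*(-40) = -41*3*(-40) = -123*(-40) = 4920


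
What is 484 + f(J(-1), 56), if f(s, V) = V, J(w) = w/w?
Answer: 540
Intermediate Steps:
J(w) = 1
484 + f(J(-1), 56) = 484 + 56 = 540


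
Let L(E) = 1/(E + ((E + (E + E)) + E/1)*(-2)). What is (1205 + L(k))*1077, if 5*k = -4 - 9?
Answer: 118103820/91 ≈ 1.2978e+6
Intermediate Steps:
k = -13/5 (k = (-4 - 9)/5 = (⅕)*(-13) = -13/5 ≈ -2.6000)
L(E) = -1/(7*E) (L(E) = 1/(E + ((E + 2*E) + E*1)*(-2)) = 1/(E + (3*E + E)*(-2)) = 1/(E + (4*E)*(-2)) = 1/(E - 8*E) = 1/(-7*E) = -1/(7*E))
(1205 + L(k))*1077 = (1205 - 1/(7*(-13/5)))*1077 = (1205 - ⅐*(-5/13))*1077 = (1205 + 5/91)*1077 = (109660/91)*1077 = 118103820/91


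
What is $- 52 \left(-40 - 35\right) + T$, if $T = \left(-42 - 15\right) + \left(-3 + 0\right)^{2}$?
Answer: $3852$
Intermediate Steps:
$T = -48$ ($T = -57 + \left(-3\right)^{2} = -57 + 9 = -48$)
$- 52 \left(-40 - 35\right) + T = - 52 \left(-40 - 35\right) - 48 = \left(-52\right) \left(-75\right) - 48 = 3900 - 48 = 3852$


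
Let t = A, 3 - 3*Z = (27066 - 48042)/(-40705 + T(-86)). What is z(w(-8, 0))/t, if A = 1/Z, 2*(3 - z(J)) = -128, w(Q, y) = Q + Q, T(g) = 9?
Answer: 282271/5087 ≈ 55.489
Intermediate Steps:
w(Q, y) = 2*Q
Z = 4213/5087 (Z = 1 - (27066 - 48042)/(3*(-40705 + 9)) = 1 - (-6992)/(-40696) = 1 - (-6992)*(-1)/40696 = 1 - ⅓*2622/5087 = 1 - 874/5087 = 4213/5087 ≈ 0.82819)
z(J) = 67 (z(J) = 3 - ½*(-128) = 3 + 64 = 67)
A = 5087/4213 (A = 1/(4213/5087) = 5087/4213 ≈ 1.2075)
t = 5087/4213 ≈ 1.2075
z(w(-8, 0))/t = 67/(5087/4213) = 67*(4213/5087) = 282271/5087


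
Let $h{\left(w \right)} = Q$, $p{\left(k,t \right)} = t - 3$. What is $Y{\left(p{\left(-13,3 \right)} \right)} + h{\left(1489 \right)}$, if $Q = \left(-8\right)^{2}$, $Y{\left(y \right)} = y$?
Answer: $64$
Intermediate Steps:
$p{\left(k,t \right)} = -3 + t$
$Q = 64$
$h{\left(w \right)} = 64$
$Y{\left(p{\left(-13,3 \right)} \right)} + h{\left(1489 \right)} = \left(-3 + 3\right) + 64 = 0 + 64 = 64$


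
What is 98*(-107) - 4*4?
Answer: -10502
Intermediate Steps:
98*(-107) - 4*4 = -10486 - 16 = -10502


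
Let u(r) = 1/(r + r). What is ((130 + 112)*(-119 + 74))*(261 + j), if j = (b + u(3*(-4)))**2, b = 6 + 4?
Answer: -125511485/32 ≈ -3.9222e+6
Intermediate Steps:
u(r) = 1/(2*r)
b = 10
j = 57121/576 (j = (10 + 1/(2*((3*(-4)))))**2 = (10 + (1/2)/(-12))**2 = (10 + (1/2)*(-1/12))**2 = (10 - 1/24)**2 = (239/24)**2 = 57121/576 ≈ 99.168)
((130 + 112)*(-119 + 74))*(261 + j) = ((130 + 112)*(-119 + 74))*(261 + 57121/576) = (242*(-45))*(207457/576) = -10890*207457/576 = -125511485/32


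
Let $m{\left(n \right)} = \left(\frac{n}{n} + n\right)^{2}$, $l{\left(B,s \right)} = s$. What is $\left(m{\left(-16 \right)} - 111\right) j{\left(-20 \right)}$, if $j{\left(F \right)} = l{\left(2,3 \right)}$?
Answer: $342$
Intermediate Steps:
$m{\left(n \right)} = \left(1 + n\right)^{2}$
$j{\left(F \right)} = 3$
$\left(m{\left(-16 \right)} - 111\right) j{\left(-20 \right)} = \left(\left(1 - 16\right)^{2} - 111\right) 3 = \left(\left(-15\right)^{2} - 111\right) 3 = \left(225 - 111\right) 3 = 114 \cdot 3 = 342$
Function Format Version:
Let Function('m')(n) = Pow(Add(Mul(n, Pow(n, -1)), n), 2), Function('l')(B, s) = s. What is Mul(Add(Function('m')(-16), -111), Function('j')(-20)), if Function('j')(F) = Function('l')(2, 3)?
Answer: 342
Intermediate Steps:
Function('m')(n) = Pow(Add(1, n), 2)
Function('j')(F) = 3
Mul(Add(Function('m')(-16), -111), Function('j')(-20)) = Mul(Add(Pow(Add(1, -16), 2), -111), 3) = Mul(Add(Pow(-15, 2), -111), 3) = Mul(Add(225, -111), 3) = Mul(114, 3) = 342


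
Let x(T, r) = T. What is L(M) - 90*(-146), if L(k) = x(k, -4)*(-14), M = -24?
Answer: 13476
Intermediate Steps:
L(k) = -14*k (L(k) = k*(-14) = -14*k)
L(M) - 90*(-146) = -14*(-24) - 90*(-146) = 336 + 13140 = 13476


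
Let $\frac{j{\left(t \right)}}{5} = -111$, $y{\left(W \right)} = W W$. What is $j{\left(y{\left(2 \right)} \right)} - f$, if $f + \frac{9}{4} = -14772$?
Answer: $\frac{56877}{4} \approx 14219.0$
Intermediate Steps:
$y{\left(W \right)} = W^{2}$
$j{\left(t \right)} = -555$ ($j{\left(t \right)} = 5 \left(-111\right) = -555$)
$f = - \frac{59097}{4}$ ($f = - \frac{9}{4} - 14772 = - \frac{59097}{4} \approx -14774.0$)
$j{\left(y{\left(2 \right)} \right)} - f = -555 - - \frac{59097}{4} = -555 + \frac{59097}{4} = \frac{56877}{4}$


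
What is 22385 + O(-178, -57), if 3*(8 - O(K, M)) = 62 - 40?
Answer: 67157/3 ≈ 22386.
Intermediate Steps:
O(K, M) = 2/3 (O(K, M) = 8 - (62 - 40)/3 = 8 - 1/3*22 = 8 - 22/3 = 2/3)
22385 + O(-178, -57) = 22385 + 2/3 = 67157/3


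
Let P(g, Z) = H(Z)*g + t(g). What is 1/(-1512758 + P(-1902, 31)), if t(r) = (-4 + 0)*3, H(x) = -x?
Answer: -1/1453808 ≈ -6.8785e-7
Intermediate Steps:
t(r) = -12 (t(r) = -4*3 = -12)
P(g, Z) = -12 - Z*g (P(g, Z) = (-Z)*g - 12 = -Z*g - 12 = -12 - Z*g)
1/(-1512758 + P(-1902, 31)) = 1/(-1512758 + (-12 - 1*31*(-1902))) = 1/(-1512758 + (-12 + 58962)) = 1/(-1512758 + 58950) = 1/(-1453808) = -1/1453808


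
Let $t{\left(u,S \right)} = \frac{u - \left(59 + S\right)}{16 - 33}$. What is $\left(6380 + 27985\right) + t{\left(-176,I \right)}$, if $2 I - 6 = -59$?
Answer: $\frac{1168827}{34} \approx 34377.0$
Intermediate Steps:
$I = - \frac{53}{2}$ ($I = 3 + \frac{1}{2} \left(-59\right) = 3 - \frac{59}{2} = - \frac{53}{2} \approx -26.5$)
$t{\left(u,S \right)} = \frac{59}{17} - \frac{u}{17} + \frac{S}{17}$ ($t{\left(u,S \right)} = \frac{-59 + u - S}{-17} = \left(-59 + u - S\right) \left(- \frac{1}{17}\right) = \frac{59}{17} - \frac{u}{17} + \frac{S}{17}$)
$\left(6380 + 27985\right) + t{\left(-176,I \right)} = \left(6380 + 27985\right) + \left(\frac{59}{17} - - \frac{176}{17} + \frac{1}{17} \left(- \frac{53}{2}\right)\right) = 34365 + \left(\frac{59}{17} + \frac{176}{17} - \frac{53}{34}\right) = 34365 + \frac{417}{34} = \frac{1168827}{34}$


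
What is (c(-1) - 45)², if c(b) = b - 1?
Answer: 2209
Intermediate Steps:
c(b) = -1 + b
(c(-1) - 45)² = ((-1 - 1) - 45)² = (-2 - 45)² = (-47)² = 2209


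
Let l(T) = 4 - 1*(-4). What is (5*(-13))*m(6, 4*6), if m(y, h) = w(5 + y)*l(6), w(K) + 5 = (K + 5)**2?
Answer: -130520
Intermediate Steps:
w(K) = -5 + (5 + K)**2 (w(K) = -5 + (K + 5)**2 = -5 + (5 + K)**2)
l(T) = 8 (l(T) = 4 + 4 = 8)
m(y, h) = -40 + 8*(10 + y)**2 (m(y, h) = (-5 + (5 + (5 + y))**2)*8 = (-5 + (10 + y)**2)*8 = -40 + 8*(10 + y)**2)
(5*(-13))*m(6, 4*6) = (5*(-13))*(-40 + 8*(10 + 6)**2) = -65*(-40 + 8*16**2) = -65*(-40 + 8*256) = -65*(-40 + 2048) = -65*2008 = -130520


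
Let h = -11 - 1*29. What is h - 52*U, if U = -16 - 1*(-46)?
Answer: -1600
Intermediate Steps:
h = -40 (h = -11 - 29 = -40)
U = 30 (U = -16 + 46 = 30)
h - 52*U = -40 - 52*30 = -40 - 1560 = -1600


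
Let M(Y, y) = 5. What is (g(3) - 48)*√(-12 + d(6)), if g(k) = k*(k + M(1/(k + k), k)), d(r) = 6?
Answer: -24*I*√6 ≈ -58.788*I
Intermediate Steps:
g(k) = k*(5 + k) (g(k) = k*(k + 5) = k*(5 + k))
(g(3) - 48)*√(-12 + d(6)) = (3*(5 + 3) - 48)*√(-12 + 6) = (3*8 - 48)*√(-6) = (24 - 48)*(I*√6) = -24*I*√6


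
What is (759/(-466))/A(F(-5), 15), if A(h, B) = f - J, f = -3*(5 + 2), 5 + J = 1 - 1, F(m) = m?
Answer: 759/7456 ≈ 0.10180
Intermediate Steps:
J = -5 (J = -5 + (1 - 1) = -5 + 0 = -5)
f = -21 (f = -3*7 = -21)
A(h, B) = -16 (A(h, B) = -21 - 1*(-5) = -21 + 5 = -16)
(759/(-466))/A(F(-5), 15) = (759/(-466))/(-16) = (759*(-1/466))*(-1/16) = -759/466*(-1/16) = 759/7456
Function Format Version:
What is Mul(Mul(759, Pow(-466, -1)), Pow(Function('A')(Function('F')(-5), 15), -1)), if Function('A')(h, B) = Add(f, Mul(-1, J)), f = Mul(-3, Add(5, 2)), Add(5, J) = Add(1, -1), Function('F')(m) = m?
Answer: Rational(759, 7456) ≈ 0.10180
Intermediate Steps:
J = -5 (J = Add(-5, Add(1, -1)) = Add(-5, 0) = -5)
f = -21 (f = Mul(-3, 7) = -21)
Function('A')(h, B) = -16 (Function('A')(h, B) = Add(-21, Mul(-1, -5)) = Add(-21, 5) = -16)
Mul(Mul(759, Pow(-466, -1)), Pow(Function('A')(Function('F')(-5), 15), -1)) = Mul(Mul(759, Pow(-466, -1)), Pow(-16, -1)) = Mul(Mul(759, Rational(-1, 466)), Rational(-1, 16)) = Mul(Rational(-759, 466), Rational(-1, 16)) = Rational(759, 7456)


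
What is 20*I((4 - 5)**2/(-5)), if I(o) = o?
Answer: -4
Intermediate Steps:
20*I((4 - 5)**2/(-5)) = 20*((4 - 5)**2/(-5)) = 20*((-1)**2*(-1/5)) = 20*(1*(-1/5)) = 20*(-1/5) = -4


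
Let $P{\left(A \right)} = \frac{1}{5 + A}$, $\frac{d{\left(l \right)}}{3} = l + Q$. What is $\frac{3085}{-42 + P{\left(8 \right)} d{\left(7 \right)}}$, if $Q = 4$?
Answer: $- \frac{40105}{513} \approx -78.177$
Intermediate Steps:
$d{\left(l \right)} = 12 + 3 l$ ($d{\left(l \right)} = 3 \left(l + 4\right) = 3 \left(4 + l\right) = 12 + 3 l$)
$\frac{3085}{-42 + P{\left(8 \right)} d{\left(7 \right)}} = \frac{3085}{-42 + \frac{12 + 3 \cdot 7}{5 + 8}} = \frac{3085}{-42 + \frac{12 + 21}{13}} = \frac{3085}{-42 + \frac{1}{13} \cdot 33} = \frac{3085}{-42 + \frac{33}{13}} = \frac{3085}{- \frac{513}{13}} = 3085 \left(- \frac{13}{513}\right) = - \frac{40105}{513}$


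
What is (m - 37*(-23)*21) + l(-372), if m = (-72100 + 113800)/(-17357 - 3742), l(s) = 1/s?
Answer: 46750290563/2616276 ≈ 17869.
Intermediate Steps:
m = -13900/7033 (m = 41700/(-21099) = 41700*(-1/21099) = -13900/7033 ≈ -1.9764)
(m - 37*(-23)*21) + l(-372) = (-13900/7033 - 37*(-23)*21) + 1/(-372) = (-13900/7033 + 851*21) - 1/372 = (-13900/7033 + 17871) - 1/372 = 125672843/7033 - 1/372 = 46750290563/2616276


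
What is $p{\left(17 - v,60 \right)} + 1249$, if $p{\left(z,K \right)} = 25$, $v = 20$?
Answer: $1274$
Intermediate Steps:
$p{\left(17 - v,60 \right)} + 1249 = 25 + 1249 = 1274$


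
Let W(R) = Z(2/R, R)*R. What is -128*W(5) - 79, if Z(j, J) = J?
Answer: -3279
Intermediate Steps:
W(R) = R² (W(R) = R*R = R²)
-128*W(5) - 79 = -128*5² - 79 = -128*25 - 79 = -3200 - 79 = -3279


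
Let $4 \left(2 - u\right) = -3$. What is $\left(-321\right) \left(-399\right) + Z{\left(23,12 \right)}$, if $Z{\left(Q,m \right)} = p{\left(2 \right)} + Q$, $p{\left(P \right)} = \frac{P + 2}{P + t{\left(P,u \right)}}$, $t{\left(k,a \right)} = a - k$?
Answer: $\frac{1409138}{11} \approx 1.281 \cdot 10^{5}$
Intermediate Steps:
$u = \frac{11}{4}$ ($u = 2 - - \frac{3}{4} = 2 + \frac{3}{4} = \frac{11}{4} \approx 2.75$)
$p{\left(P \right)} = \frac{8}{11} + \frac{4 P}{11}$ ($p{\left(P \right)} = \frac{P + 2}{P - \left(- \frac{11}{4} + P\right)} = \frac{2 + P}{\frac{11}{4}} = \left(2 + P\right) \frac{4}{11} = \frac{8}{11} + \frac{4 P}{11}$)
$Z{\left(Q,m \right)} = \frac{16}{11} + Q$ ($Z{\left(Q,m \right)} = \left(\frac{8}{11} + \frac{4}{11} \cdot 2\right) + Q = \left(\frac{8}{11} + \frac{8}{11}\right) + Q = \frac{16}{11} + Q$)
$\left(-321\right) \left(-399\right) + Z{\left(23,12 \right)} = \left(-321\right) \left(-399\right) + \left(\frac{16}{11} + 23\right) = 128079 + \frac{269}{11} = \frac{1409138}{11}$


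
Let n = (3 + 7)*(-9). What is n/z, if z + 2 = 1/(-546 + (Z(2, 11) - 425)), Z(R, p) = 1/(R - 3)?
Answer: 17496/389 ≈ 44.977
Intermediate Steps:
Z(R, p) = 1/(-3 + R)
n = -90 (n = 10*(-9) = -90)
z = -1945/972 (z = -2 + 1/(-546 + (1/(-3 + 2) - 425)) = -2 + 1/(-546 + (1/(-1) - 425)) = -2 + 1/(-546 + (-1 - 425)) = -2 + 1/(-546 - 426) = -2 + 1/(-972) = -2 - 1/972 = -1945/972 ≈ -2.0010)
n/z = -90/(-1945/972) = -90*(-972/1945) = 17496/389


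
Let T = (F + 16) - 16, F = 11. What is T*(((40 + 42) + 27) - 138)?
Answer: -319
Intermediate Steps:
T = 11 (T = (11 + 16) - 16 = 27 - 16 = 11)
T*(((40 + 42) + 27) - 138) = 11*(((40 + 42) + 27) - 138) = 11*((82 + 27) - 138) = 11*(109 - 138) = 11*(-29) = -319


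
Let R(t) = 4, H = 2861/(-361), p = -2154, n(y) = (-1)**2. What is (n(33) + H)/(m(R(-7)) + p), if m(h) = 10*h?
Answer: 1250/381577 ≈ 0.0032759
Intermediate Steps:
n(y) = 1
H = -2861/361 (H = 2861*(-1/361) = -2861/361 ≈ -7.9252)
(n(33) + H)/(m(R(-7)) + p) = (1 - 2861/361)/(10*4 - 2154) = -2500/(361*(40 - 2154)) = -2500/361/(-2114) = -2500/361*(-1/2114) = 1250/381577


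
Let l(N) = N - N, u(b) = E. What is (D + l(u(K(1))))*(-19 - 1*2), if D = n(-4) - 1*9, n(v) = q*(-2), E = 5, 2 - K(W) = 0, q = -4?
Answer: 21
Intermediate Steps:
K(W) = 2 (K(W) = 2 - 1*0 = 2 + 0 = 2)
u(b) = 5
n(v) = 8 (n(v) = -4*(-2) = 8)
l(N) = 0
D = -1 (D = 8 - 1*9 = 8 - 9 = -1)
(D + l(u(K(1))))*(-19 - 1*2) = (-1 + 0)*(-19 - 1*2) = -(-19 - 2) = -1*(-21) = 21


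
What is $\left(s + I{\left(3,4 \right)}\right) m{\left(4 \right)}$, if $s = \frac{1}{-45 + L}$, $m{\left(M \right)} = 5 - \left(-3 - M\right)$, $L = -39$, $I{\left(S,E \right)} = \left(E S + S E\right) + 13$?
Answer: $\frac{3107}{7} \approx 443.86$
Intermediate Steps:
$I{\left(S,E \right)} = 13 + 2 E S$ ($I{\left(S,E \right)} = \left(E S + E S\right) + 13 = 2 E S + 13 = 13 + 2 E S$)
$m{\left(M \right)} = 8 + M$ ($m{\left(M \right)} = 5 + \left(3 + M\right) = 8 + M$)
$s = - \frac{1}{84}$ ($s = \frac{1}{-45 - 39} = \frac{1}{-84} = - \frac{1}{84} \approx -0.011905$)
$\left(s + I{\left(3,4 \right)}\right) m{\left(4 \right)} = \left(- \frac{1}{84} + \left(13 + 2 \cdot 4 \cdot 3\right)\right) \left(8 + 4\right) = \left(- \frac{1}{84} + \left(13 + 24\right)\right) 12 = \left(- \frac{1}{84} + 37\right) 12 = \frac{3107}{84} \cdot 12 = \frac{3107}{7}$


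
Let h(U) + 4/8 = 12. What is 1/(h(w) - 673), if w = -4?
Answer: -2/1323 ≈ -0.0015117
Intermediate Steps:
h(U) = 23/2 (h(U) = -½ + 12 = 23/2)
1/(h(w) - 673) = 1/(23/2 - 673) = 1/(-1323/2) = -2/1323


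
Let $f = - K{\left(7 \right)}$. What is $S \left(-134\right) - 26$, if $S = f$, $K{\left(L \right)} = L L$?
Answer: $6540$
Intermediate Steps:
$K{\left(L \right)} = L^{2}$
$f = -49$ ($f = - 7^{2} = \left(-1\right) 49 = -49$)
$S = -49$
$S \left(-134\right) - 26 = \left(-49\right) \left(-134\right) - 26 = 6566 - 26 = 6540$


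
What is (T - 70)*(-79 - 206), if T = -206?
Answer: 78660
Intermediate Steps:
(T - 70)*(-79 - 206) = (-206 - 70)*(-79 - 206) = -276*(-285) = 78660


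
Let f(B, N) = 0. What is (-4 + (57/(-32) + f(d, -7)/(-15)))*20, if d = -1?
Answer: -925/8 ≈ -115.63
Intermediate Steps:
(-4 + (57/(-32) + f(d, -7)/(-15)))*20 = (-4 + (57/(-32) + 0/(-15)))*20 = (-4 + (57*(-1/32) + 0*(-1/15)))*20 = (-4 + (-57/32 + 0))*20 = (-4 - 57/32)*20 = -185/32*20 = -925/8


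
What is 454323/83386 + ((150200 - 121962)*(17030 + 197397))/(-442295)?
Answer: -72100060023193/5268744410 ≈ -13684.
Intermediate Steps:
454323/83386 + ((150200 - 121962)*(17030 + 197397))/(-442295) = 454323*(1/83386) + (28238*214427)*(-1/442295) = 454323/83386 + 6054989626*(-1/442295) = 454323/83386 - 864998518/63185 = -72100060023193/5268744410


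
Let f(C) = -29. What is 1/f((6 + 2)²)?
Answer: -1/29 ≈ -0.034483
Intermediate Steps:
1/f((6 + 2)²) = 1/(-29) = -1/29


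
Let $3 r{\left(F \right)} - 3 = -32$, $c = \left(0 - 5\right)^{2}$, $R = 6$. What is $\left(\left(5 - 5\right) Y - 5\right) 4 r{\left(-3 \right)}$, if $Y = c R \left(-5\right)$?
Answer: $\frac{580}{3} \approx 193.33$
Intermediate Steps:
$c = 25$ ($c = \left(-5\right)^{2} = 25$)
$r{\left(F \right)} = - \frac{29}{3}$ ($r{\left(F \right)} = 1 + \frac{1}{3} \left(-32\right) = 1 - \frac{32}{3} = - \frac{29}{3}$)
$Y = -750$ ($Y = 25 \cdot 6 \left(-5\right) = 150 \left(-5\right) = -750$)
$\left(\left(5 - 5\right) Y - 5\right) 4 r{\left(-3 \right)} = \left(\left(5 - 5\right) \left(-750\right) - 5\right) 4 \left(- \frac{29}{3}\right) = \left(0 \left(-750\right) - 5\right) 4 \left(- \frac{29}{3}\right) = \left(0 - 5\right) 4 \left(- \frac{29}{3}\right) = \left(-5\right) 4 \left(- \frac{29}{3}\right) = \left(-20\right) \left(- \frac{29}{3}\right) = \frac{580}{3}$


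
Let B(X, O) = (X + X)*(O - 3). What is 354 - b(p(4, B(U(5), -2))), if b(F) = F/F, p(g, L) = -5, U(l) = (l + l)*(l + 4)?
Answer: 353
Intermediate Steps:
U(l) = 2*l*(4 + l) (U(l) = (2*l)*(4 + l) = 2*l*(4 + l))
B(X, O) = 2*X*(-3 + O) (B(X, O) = (2*X)*(-3 + O) = 2*X*(-3 + O))
b(F) = 1
354 - b(p(4, B(U(5), -2))) = 354 - 1*1 = 354 - 1 = 353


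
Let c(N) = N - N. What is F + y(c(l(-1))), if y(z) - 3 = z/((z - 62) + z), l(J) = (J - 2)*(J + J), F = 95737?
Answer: 95740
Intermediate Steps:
l(J) = 2*J*(-2 + J) (l(J) = (-2 + J)*(2*J) = 2*J*(-2 + J))
c(N) = 0
y(z) = 3 + z/(-62 + 2*z) (y(z) = 3 + z/((z - 62) + z) = 3 + z/((-62 + z) + z) = 3 + z/(-62 + 2*z))
F + y(c(l(-1))) = 95737 + (-186 + 7*0)/(2*(-31 + 0)) = 95737 + (½)*(-186 + 0)/(-31) = 95737 + (½)*(-1/31)*(-186) = 95737 + 3 = 95740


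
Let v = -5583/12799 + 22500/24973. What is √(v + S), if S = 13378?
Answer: √1366783702732271768269/319629427 ≈ 115.67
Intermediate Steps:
v = 148553241/319629427 (v = -5583*1/12799 + 22500*(1/24973) = -5583/12799 + 22500/24973 = 148553241/319629427 ≈ 0.46477)
√(v + S) = √(148553241/319629427 + 13378) = √(4276151027647/319629427) = √1366783702732271768269/319629427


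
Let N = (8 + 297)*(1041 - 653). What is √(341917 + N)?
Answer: 7*√9393 ≈ 678.42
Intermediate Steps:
N = 118340 (N = 305*388 = 118340)
√(341917 + N) = √(341917 + 118340) = √460257 = 7*√9393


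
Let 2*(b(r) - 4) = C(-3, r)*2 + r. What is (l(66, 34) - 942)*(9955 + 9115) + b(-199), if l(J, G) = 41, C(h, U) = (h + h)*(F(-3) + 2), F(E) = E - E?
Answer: -34364355/2 ≈ -1.7182e+7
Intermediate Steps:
F(E) = 0
C(h, U) = 4*h (C(h, U) = (h + h)*(0 + 2) = (2*h)*2 = 4*h)
b(r) = -8 + r/2 (b(r) = 4 + ((4*(-3))*2 + r)/2 = 4 + (-12*2 + r)/2 = 4 + (-24 + r)/2 = 4 + (-12 + r/2) = -8 + r/2)
(l(66, 34) - 942)*(9955 + 9115) + b(-199) = (41 - 942)*(9955 + 9115) + (-8 + (½)*(-199)) = -901*19070 + (-8 - 199/2) = -17182070 - 215/2 = -34364355/2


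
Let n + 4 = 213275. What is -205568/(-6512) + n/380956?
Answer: 452847635/14095372 ≈ 32.127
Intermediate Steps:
n = 213271 (n = -4 + 213275 = 213271)
-205568/(-6512) + n/380956 = -205568/(-6512) + 213271/380956 = -205568*(-1/6512) + 213271*(1/380956) = 1168/37 + 213271/380956 = 452847635/14095372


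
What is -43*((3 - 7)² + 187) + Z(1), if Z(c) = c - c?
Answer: -8729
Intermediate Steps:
Z(c) = 0
-43*((3 - 7)² + 187) + Z(1) = -43*((3 - 7)² + 187) + 0 = -43*((-4)² + 187) + 0 = -43*(16 + 187) + 0 = -43*203 + 0 = -8729 + 0 = -8729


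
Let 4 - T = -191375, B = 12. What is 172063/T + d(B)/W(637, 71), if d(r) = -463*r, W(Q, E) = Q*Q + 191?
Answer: 5732282813/6474351570 ≈ 0.88538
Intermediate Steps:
W(Q, E) = 191 + Q² (W(Q, E) = Q² + 191 = 191 + Q²)
T = 191379 (T = 4 - 1*(-191375) = 4 + 191375 = 191379)
172063/T + d(B)/W(637, 71) = 172063/191379 + (-463*12)/(191 + 637²) = 172063*(1/191379) - 5556/(191 + 405769) = 172063/191379 - 5556/405960 = 172063/191379 - 5556*1/405960 = 172063/191379 - 463/33830 = 5732282813/6474351570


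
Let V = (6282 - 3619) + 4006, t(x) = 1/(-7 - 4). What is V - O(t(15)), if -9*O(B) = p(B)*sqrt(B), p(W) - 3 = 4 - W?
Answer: 6669 + 26*I*sqrt(11)/363 ≈ 6669.0 + 0.23755*I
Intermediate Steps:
p(W) = 7 - W (p(W) = 3 + (4 - W) = 7 - W)
t(x) = -1/11 (t(x) = 1/(-11) = -1/11)
O(B) = -sqrt(B)*(7 - B)/9 (O(B) = -(7 - B)*sqrt(B)/9 = -sqrt(B)*(7 - B)/9)
V = 6669 (V = 2663 + 4006 = 6669)
V - O(t(15)) = 6669 - sqrt(-1/11)*(-7 - 1/11)/9 = 6669 - I*sqrt(11)/11*(-78)/(9*11) = 6669 - (-26)*I*sqrt(11)/363 = 6669 + 26*I*sqrt(11)/363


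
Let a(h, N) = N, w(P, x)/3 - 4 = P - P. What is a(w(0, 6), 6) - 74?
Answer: -68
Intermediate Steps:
w(P, x) = 12 (w(P, x) = 12 + 3*(P - P) = 12 + 3*0 = 12 + 0 = 12)
a(w(0, 6), 6) - 74 = 6 - 74 = -68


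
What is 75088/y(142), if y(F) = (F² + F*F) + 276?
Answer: 18772/10151 ≈ 1.8493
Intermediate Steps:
y(F) = 276 + 2*F² (y(F) = (F² + F²) + 276 = 2*F² + 276 = 276 + 2*F²)
75088/y(142) = 75088/(276 + 2*142²) = 75088/(276 + 2*20164) = 75088/(276 + 40328) = 75088/40604 = 75088*(1/40604) = 18772/10151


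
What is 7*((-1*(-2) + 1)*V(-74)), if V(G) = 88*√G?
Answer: 1848*I*√74 ≈ 15897.0*I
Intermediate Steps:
7*((-1*(-2) + 1)*V(-74)) = 7*((-1*(-2) + 1)*(88*√(-74))) = 7*((2 + 1)*(88*(I*√74))) = 7*(3*(88*I*√74)) = 7*(264*I*√74) = 1848*I*√74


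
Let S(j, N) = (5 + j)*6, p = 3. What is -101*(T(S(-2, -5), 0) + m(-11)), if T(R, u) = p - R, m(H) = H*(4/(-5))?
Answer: 3131/5 ≈ 626.20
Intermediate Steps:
m(H) = -4*H/5 (m(H) = H*(4*(-⅕)) = H*(-⅘) = -4*H/5)
S(j, N) = 30 + 6*j
T(R, u) = 3 - R
-101*(T(S(-2, -5), 0) + m(-11)) = -101*((3 - (30 + 6*(-2))) - ⅘*(-11)) = -101*((3 - (30 - 12)) + 44/5) = -101*((3 - 1*18) + 44/5) = -101*((3 - 18) + 44/5) = -101*(-15 + 44/5) = -101*(-31/5) = 3131/5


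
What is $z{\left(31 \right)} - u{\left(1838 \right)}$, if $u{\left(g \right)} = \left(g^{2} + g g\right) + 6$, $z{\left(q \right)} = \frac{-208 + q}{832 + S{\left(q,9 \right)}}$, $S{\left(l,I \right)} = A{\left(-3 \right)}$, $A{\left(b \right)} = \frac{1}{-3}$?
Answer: $- \frac{16857453061}{2495} \approx -6.7565 \cdot 10^{6}$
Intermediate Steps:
$A{\left(b \right)} = - \frac{1}{3}$
$S{\left(l,I \right)} = - \frac{1}{3}$
$z{\left(q \right)} = - \frac{624}{2495} + \frac{3 q}{2495}$ ($z{\left(q \right)} = \frac{-208 + q}{832 - \frac{1}{3}} = \frac{-208 + q}{\frac{2495}{3}} = \left(-208 + q\right) \frac{3}{2495} = - \frac{624}{2495} + \frac{3 q}{2495}$)
$u{\left(g \right)} = 6 + 2 g^{2}$ ($u{\left(g \right)} = \left(g^{2} + g^{2}\right) + 6 = 2 g^{2} + 6 = 6 + 2 g^{2}$)
$z{\left(31 \right)} - u{\left(1838 \right)} = \left(- \frac{624}{2495} + \frac{3}{2495} \cdot 31\right) - \left(6 + 2 \cdot 1838^{2}\right) = \left(- \frac{624}{2495} + \frac{93}{2495}\right) - \left(6 + 2 \cdot 3378244\right) = - \frac{531}{2495} - \left(6 + 6756488\right) = - \frac{531}{2495} - 6756494 = - \frac{16857453061}{2495}$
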